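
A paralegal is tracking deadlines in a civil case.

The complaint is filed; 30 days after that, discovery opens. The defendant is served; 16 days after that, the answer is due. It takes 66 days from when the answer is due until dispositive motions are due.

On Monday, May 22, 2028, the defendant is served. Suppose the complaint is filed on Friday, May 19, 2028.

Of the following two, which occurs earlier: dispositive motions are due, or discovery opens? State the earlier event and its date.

The defendant is served: May 22, 2028.
The answer is due: May 22, 2028 + 16 days = Jun 7, 2028.
Dispositive motions are due: Jun 7, 2028 + 66 days = Aug 12, 2028.
The complaint is filed: May 19, 2028.
Discovery opens: May 19, 2028 + 30 days = Jun 18, 2028.
Comparing: dispositive motions are due on Aug 12, 2028 vs discovery opens on Jun 18, 2028. Earlier: discovery opens.

Discovery opens — Sunday, June 18, 2028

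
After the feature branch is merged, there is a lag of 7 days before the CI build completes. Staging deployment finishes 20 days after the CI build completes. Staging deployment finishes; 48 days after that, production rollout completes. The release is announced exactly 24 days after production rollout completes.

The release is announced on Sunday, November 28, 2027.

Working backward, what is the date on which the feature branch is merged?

Saturday, August 21, 2027

The release is announced: Nov 28, 2027.
Production rollout completes: Nov 28, 2027 − 24 days = Nov 4, 2027.
Staging deployment finishes: Nov 4, 2027 − 48 days = Sep 17, 2027.
The CI build completes: Sep 17, 2027 − 20 days = Aug 28, 2027.
The feature branch is merged: Aug 28, 2027 − 7 days = Aug 21, 2027.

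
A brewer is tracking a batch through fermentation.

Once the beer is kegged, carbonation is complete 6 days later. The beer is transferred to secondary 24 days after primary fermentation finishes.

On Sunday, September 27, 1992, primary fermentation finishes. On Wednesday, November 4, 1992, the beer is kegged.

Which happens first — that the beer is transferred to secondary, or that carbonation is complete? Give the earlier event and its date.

Primary fermentation finishes: Sep 27, 1992.
The beer is transferred to secondary: Sep 27, 1992 + 24 days = Oct 21, 1992.
The beer is kegged: Nov 4, 1992.
Carbonation is complete: Nov 4, 1992 + 6 days = Nov 10, 1992.
Comparing: the beer is transferred to secondary on Oct 21, 1992 vs carbonation is complete on Nov 10, 1992. Earlier: the beer is transferred to secondary.

The beer is transferred to secondary — Wednesday, October 21, 1992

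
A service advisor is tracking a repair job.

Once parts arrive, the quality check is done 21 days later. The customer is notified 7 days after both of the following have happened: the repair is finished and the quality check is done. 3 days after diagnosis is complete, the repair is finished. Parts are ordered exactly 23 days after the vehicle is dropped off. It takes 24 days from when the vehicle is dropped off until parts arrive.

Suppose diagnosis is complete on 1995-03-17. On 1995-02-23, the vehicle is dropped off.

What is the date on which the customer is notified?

1995-04-16

Diagnosis is complete: Mar 17, 1995.
The repair is finished: Mar 17, 1995 + 3 days = Mar 20, 1995.
The vehicle is dropped off: Feb 23, 1995.
Parts arrive: Feb 23, 1995 + 24 days = Mar 19, 1995.
The quality check is done: Mar 19, 1995 + 21 days = Apr 9, 1995.
Both prerequisites met — the repair is finished (Mar 20, 1995), the quality check is done (Apr 9, 1995); the later is Apr 9, 1995.
The customer is notified: Apr 9, 1995 + 7 days = Apr 16, 1995.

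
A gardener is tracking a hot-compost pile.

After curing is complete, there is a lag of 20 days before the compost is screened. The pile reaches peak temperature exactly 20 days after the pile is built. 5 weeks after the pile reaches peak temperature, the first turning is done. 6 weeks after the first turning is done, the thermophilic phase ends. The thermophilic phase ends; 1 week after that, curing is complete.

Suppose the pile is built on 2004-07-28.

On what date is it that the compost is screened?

2004-11-29

The pile is built: Jul 28, 2004.
The pile reaches peak temperature: Jul 28, 2004 + 20 days = Aug 17, 2004.
The first turning is done: Aug 17, 2004 + 5 weeks = Sep 21, 2004.
The thermophilic phase ends: Sep 21, 2004 + 6 weeks = Nov 2, 2004.
Curing is complete: Nov 2, 2004 + 1 week = Nov 9, 2004.
The compost is screened: Nov 9, 2004 + 20 days = Nov 29, 2004.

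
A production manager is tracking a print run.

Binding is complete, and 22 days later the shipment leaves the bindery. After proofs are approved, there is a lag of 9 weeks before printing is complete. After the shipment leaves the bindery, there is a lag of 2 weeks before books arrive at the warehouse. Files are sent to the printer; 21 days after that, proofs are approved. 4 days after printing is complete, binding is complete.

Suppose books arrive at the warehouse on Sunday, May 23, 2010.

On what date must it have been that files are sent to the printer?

Tuesday, January 19, 2010

Books arrive at the warehouse: May 23, 2010.
The shipment leaves the bindery: May 23, 2010 − 2 weeks = May 9, 2010.
Binding is complete: May 9, 2010 − 22 days = Apr 17, 2010.
Printing is complete: Apr 17, 2010 − 4 days = Apr 13, 2010.
Proofs are approved: Apr 13, 2010 − 9 weeks = Feb 9, 2010.
Files are sent to the printer: Feb 9, 2010 − 21 days = Jan 19, 2010.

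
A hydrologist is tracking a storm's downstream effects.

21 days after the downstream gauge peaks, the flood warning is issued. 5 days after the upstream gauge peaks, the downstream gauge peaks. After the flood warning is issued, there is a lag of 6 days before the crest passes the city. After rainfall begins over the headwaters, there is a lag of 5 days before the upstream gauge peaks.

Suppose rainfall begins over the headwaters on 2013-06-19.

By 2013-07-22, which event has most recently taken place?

The flood warning is issued

Rainfall begins over the headwaters: Jun 19, 2013.
The upstream gauge peaks: Jun 19, 2013 + 5 days = Jun 24, 2013.
The downstream gauge peaks: Jun 24, 2013 + 5 days = Jun 29, 2013.
The flood warning is issued: Jun 29, 2013 + 21 days = Jul 20, 2013.
The crest passes the city: Jul 20, 2013 + 6 days = Jul 26, 2013.
Jul 22, 2013 falls between when the flood warning is issued (Jul 20, 2013) and when the crest passes the city (Jul 26, 2013).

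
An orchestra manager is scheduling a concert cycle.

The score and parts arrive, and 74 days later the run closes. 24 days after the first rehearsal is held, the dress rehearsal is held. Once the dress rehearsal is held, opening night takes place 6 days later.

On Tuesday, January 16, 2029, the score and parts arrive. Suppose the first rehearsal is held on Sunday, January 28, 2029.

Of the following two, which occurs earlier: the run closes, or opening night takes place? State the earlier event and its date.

The score and parts arrive: Jan 16, 2029.
The run closes: Jan 16, 2029 + 74 days = Mar 31, 2029.
The first rehearsal is held: Jan 28, 2029.
The dress rehearsal is held: Jan 28, 2029 + 24 days = Feb 21, 2029.
Opening night takes place: Feb 21, 2029 + 6 days = Feb 27, 2029.
Comparing: the run closes on Mar 31, 2029 vs opening night takes place on Feb 27, 2029. Earlier: opening night takes place.

Opening night takes place — Tuesday, February 27, 2029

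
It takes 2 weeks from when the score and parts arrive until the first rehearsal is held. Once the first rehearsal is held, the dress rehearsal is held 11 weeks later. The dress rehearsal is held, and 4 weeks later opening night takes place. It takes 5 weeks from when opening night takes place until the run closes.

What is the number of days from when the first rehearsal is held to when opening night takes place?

105 days

Causal path: the first rehearsal is held → the dress rehearsal is held → opening night takes place.
Total delay along the path: 11 + 4 weeks = 15 weeks = 105 days.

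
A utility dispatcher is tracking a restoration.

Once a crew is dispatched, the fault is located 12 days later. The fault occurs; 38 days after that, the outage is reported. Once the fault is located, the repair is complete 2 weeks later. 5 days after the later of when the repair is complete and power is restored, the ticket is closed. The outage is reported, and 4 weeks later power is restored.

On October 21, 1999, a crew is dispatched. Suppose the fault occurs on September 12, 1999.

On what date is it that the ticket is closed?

November 22, 1999

A crew is dispatched: Oct 21, 1999.
The fault is located: Oct 21, 1999 + 12 days = Nov 2, 1999.
The repair is complete: Nov 2, 1999 + 2 weeks = Nov 16, 1999.
The fault occurs: Sep 12, 1999.
The outage is reported: Sep 12, 1999 + 38 days = Oct 20, 1999.
Power is restored: Oct 20, 1999 + 4 weeks = Nov 17, 1999.
Both prerequisites met — the repair is complete (Nov 16, 1999), power is restored (Nov 17, 1999); the later is Nov 17, 1999.
The ticket is closed: Nov 17, 1999 + 5 days = Nov 22, 1999.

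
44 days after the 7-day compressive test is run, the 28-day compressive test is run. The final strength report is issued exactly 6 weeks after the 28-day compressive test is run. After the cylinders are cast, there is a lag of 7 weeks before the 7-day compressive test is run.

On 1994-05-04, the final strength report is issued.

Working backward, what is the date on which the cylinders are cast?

1993-12-20

The final strength report is issued: May 4, 1994.
The 28-day compressive test is run: May 4, 1994 − 6 weeks = Mar 23, 1994.
The 7-day compressive test is run: Mar 23, 1994 − 44 days = Feb 7, 1994.
The cylinders are cast: Feb 7, 1994 − 7 weeks = Dec 20, 1993.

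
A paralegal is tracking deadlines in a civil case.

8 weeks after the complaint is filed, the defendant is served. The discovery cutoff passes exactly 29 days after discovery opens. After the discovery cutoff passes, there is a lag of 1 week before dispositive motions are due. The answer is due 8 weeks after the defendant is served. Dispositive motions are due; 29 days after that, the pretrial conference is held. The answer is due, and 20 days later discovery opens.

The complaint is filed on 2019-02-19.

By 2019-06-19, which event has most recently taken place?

The complaint is filed: Feb 19, 2019.
The defendant is served: Feb 19, 2019 + 8 weeks = Apr 16, 2019.
The answer is due: Apr 16, 2019 + 8 weeks = Jun 11, 2019.
Discovery opens: Jun 11, 2019 + 20 days = Jul 1, 2019.
The discovery cutoff passes: Jul 1, 2019 + 29 days = Jul 30, 2019.
Dispositive motions are due: Jul 30, 2019 + 1 week = Aug 6, 2019.
The pretrial conference is held: Aug 6, 2019 + 29 days = Sep 4, 2019.
Jun 19, 2019 falls between when the answer is due (Jun 11, 2019) and when discovery opens (Jul 1, 2019).

The answer is due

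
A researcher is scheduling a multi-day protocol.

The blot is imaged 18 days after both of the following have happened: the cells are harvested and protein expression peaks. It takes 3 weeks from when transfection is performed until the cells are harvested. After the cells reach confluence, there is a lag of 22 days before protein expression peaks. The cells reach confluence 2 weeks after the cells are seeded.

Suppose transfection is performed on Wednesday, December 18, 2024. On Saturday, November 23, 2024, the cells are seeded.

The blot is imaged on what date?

Sunday, January 26, 2025

Transfection is performed: Dec 18, 2024.
The cells are harvested: Dec 18, 2024 + 3 weeks = Jan 8, 2025.
The cells are seeded: Nov 23, 2024.
The cells reach confluence: Nov 23, 2024 + 2 weeks = Dec 7, 2024.
Protein expression peaks: Dec 7, 2024 + 22 days = Dec 29, 2024.
Both prerequisites met — the cells are harvested (Jan 8, 2025), protein expression peaks (Dec 29, 2024); the later is Jan 8, 2025.
The blot is imaged: Jan 8, 2025 + 18 days = Jan 26, 2025.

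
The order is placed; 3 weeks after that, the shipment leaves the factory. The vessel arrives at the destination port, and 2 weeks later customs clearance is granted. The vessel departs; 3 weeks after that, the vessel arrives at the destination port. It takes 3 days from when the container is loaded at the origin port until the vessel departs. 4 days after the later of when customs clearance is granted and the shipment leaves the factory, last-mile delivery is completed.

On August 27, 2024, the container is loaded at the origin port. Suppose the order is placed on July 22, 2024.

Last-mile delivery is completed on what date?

The container is loaded at the origin port: Aug 27, 2024.
The vessel departs: Aug 27, 2024 + 3 days = Aug 30, 2024.
The vessel arrives at the destination port: Aug 30, 2024 + 3 weeks = Sep 20, 2024.
Customs clearance is granted: Sep 20, 2024 + 2 weeks = Oct 4, 2024.
The order is placed: Jul 22, 2024.
The shipment leaves the factory: Jul 22, 2024 + 3 weeks = Aug 12, 2024.
Both prerequisites met — customs clearance is granted (Oct 4, 2024), the shipment leaves the factory (Aug 12, 2024); the later is Oct 4, 2024.
Last-mile delivery is completed: Oct 4, 2024 + 4 days = Oct 8, 2024.

October 8, 2024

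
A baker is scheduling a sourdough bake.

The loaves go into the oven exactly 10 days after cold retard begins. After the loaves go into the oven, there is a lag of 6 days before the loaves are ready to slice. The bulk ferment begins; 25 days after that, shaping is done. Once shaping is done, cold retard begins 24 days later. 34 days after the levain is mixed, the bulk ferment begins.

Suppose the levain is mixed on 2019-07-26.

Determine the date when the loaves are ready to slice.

2019-11-02

The levain is mixed: Jul 26, 2019.
The bulk ferment begins: Jul 26, 2019 + 34 days = Aug 29, 2019.
Shaping is done: Aug 29, 2019 + 25 days = Sep 23, 2019.
Cold retard begins: Sep 23, 2019 + 24 days = Oct 17, 2019.
The loaves go into the oven: Oct 17, 2019 + 10 days = Oct 27, 2019.
The loaves are ready to slice: Oct 27, 2019 + 6 days = Nov 2, 2019.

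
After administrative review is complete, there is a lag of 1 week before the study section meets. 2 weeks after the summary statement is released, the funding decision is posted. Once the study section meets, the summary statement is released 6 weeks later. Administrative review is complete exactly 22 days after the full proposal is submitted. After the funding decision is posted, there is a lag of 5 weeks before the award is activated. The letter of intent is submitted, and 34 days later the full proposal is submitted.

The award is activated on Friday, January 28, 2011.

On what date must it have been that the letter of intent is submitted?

The award is activated: Jan 28, 2011.
The funding decision is posted: Jan 28, 2011 − 5 weeks = Dec 24, 2010.
The summary statement is released: Dec 24, 2010 − 2 weeks = Dec 10, 2010.
The study section meets: Dec 10, 2010 − 6 weeks = Oct 29, 2010.
Administrative review is complete: Oct 29, 2010 − 1 week = Oct 22, 2010.
The full proposal is submitted: Oct 22, 2010 − 22 days = Sep 30, 2010.
The letter of intent is submitted: Sep 30, 2010 − 34 days = Aug 27, 2010.

Friday, August 27, 2010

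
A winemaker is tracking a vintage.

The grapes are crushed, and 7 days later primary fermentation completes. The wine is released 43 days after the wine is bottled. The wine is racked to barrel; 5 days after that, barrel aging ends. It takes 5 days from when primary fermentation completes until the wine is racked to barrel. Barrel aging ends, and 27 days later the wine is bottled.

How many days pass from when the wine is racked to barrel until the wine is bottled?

32 days

Causal path: the wine is racked to barrel → barrel aging ends → the wine is bottled.
Total delay along the path: 5 + 27 = 32 days.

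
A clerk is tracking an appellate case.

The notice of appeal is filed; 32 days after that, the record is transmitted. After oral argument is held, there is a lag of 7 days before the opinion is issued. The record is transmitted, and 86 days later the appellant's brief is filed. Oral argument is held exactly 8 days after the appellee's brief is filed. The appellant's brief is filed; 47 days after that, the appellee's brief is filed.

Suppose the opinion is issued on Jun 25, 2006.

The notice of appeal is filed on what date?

Dec 27, 2005

The opinion is issued: Jun 25, 2006.
Oral argument is held: Jun 25, 2006 − 7 days = Jun 18, 2006.
The appellee's brief is filed: Jun 18, 2006 − 8 days = Jun 10, 2006.
The appellant's brief is filed: Jun 10, 2006 − 47 days = Apr 24, 2006.
The record is transmitted: Apr 24, 2006 − 86 days = Jan 28, 2006.
The notice of appeal is filed: Jan 28, 2006 − 32 days = Dec 27, 2005.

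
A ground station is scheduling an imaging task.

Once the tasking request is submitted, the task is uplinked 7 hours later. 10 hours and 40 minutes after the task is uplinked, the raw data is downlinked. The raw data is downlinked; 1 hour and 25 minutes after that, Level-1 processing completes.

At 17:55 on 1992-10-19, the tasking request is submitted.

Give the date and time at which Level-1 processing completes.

13:00 on 1992-10-20

The tasking request is submitted: 17:55 Oct 19, 1992.
The task is uplinked: 17:55 Oct 19, 1992 + 7h = 00:55 Oct 20, 1992.
The raw data is downlinked: 00:55 Oct 20, 1992 + 10h40m = 11:35 Oct 20, 1992.
Level-1 processing completes: 11:35 Oct 20, 1992 + 1h25m = 13:00 Oct 20, 1992.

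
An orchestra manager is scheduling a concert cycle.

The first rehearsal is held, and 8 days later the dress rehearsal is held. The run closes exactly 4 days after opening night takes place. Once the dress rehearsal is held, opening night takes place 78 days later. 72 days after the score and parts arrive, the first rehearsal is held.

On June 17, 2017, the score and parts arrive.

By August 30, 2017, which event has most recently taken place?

The first rehearsal is held

The score and parts arrive: Jun 17, 2017.
The first rehearsal is held: Jun 17, 2017 + 72 days = Aug 28, 2017.
The dress rehearsal is held: Aug 28, 2017 + 8 days = Sep 5, 2017.
Opening night takes place: Sep 5, 2017 + 78 days = Nov 22, 2017.
The run closes: Nov 22, 2017 + 4 days = Nov 26, 2017.
Aug 30, 2017 falls between when the first rehearsal is held (Aug 28, 2017) and when the dress rehearsal is held (Sep 5, 2017).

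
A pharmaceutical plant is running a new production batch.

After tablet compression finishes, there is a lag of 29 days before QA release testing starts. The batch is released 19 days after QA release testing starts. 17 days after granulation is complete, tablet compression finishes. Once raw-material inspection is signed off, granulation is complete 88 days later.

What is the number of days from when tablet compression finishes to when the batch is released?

48 days

Causal path: tablet compression finishes → QA release testing starts → the batch is released.
Total delay along the path: 29 + 19 = 48 days.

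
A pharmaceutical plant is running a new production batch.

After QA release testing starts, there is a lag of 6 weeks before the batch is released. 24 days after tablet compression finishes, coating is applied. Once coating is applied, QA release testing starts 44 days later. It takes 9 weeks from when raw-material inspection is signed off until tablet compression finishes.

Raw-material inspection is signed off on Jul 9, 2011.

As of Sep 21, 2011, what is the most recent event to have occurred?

Tablet compression finishes

Raw-material inspection is signed off: Jul 9, 2011.
Tablet compression finishes: Jul 9, 2011 + 9 weeks = Sep 10, 2011.
Coating is applied: Sep 10, 2011 + 24 days = Oct 4, 2011.
QA release testing starts: Oct 4, 2011 + 44 days = Nov 17, 2011.
The batch is released: Nov 17, 2011 + 6 weeks = Dec 29, 2011.
Sep 21, 2011 falls between when tablet compression finishes (Sep 10, 2011) and when coating is applied (Oct 4, 2011).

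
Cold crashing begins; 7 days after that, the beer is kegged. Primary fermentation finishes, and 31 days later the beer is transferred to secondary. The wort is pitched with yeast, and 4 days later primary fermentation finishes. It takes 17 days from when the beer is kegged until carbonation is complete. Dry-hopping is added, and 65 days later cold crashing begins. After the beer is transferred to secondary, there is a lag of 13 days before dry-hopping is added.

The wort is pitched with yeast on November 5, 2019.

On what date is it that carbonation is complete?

The wort is pitched with yeast: Nov 5, 2019.
Primary fermentation finishes: Nov 5, 2019 + 4 days = Nov 9, 2019.
The beer is transferred to secondary: Nov 9, 2019 + 31 days = Dec 10, 2019.
Dry-hopping is added: Dec 10, 2019 + 13 days = Dec 23, 2019.
Cold crashing begins: Dec 23, 2019 + 65 days = Feb 26, 2020.
The beer is kegged: Feb 26, 2020 + 7 days = Mar 4, 2020.
Carbonation is complete: Mar 4, 2020 + 17 days = Mar 21, 2020.

March 21, 2020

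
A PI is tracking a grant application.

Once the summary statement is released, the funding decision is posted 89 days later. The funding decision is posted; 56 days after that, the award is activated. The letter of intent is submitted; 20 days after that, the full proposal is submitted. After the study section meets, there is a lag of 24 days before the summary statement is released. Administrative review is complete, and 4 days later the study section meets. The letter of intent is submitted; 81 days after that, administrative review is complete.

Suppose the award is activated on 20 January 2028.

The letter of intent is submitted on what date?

11 May 2027

The award is activated: Jan 20, 2028.
The funding decision is posted: Jan 20, 2028 − 56 days = Nov 25, 2027.
The summary statement is released: Nov 25, 2027 − 89 days = Aug 28, 2027.
The study section meets: Aug 28, 2027 − 24 days = Aug 4, 2027.
Administrative review is complete: Aug 4, 2027 − 4 days = Jul 31, 2027.
The letter of intent is submitted: Jul 31, 2027 − 81 days = May 11, 2027.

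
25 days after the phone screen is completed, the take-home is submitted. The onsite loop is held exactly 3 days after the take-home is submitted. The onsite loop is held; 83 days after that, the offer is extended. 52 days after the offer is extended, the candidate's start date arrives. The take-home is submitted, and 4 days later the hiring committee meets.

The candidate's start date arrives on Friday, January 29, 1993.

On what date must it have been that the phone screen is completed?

Wednesday, August 19, 1992

The candidate's start date arrives: Jan 29, 1993.
The offer is extended: Jan 29, 1993 − 52 days = Dec 8, 1992.
The onsite loop is held: Dec 8, 1992 − 83 days = Sep 16, 1992.
The take-home is submitted: Sep 16, 1992 − 3 days = Sep 13, 1992.
The phone screen is completed: Sep 13, 1992 − 25 days = Aug 19, 1992.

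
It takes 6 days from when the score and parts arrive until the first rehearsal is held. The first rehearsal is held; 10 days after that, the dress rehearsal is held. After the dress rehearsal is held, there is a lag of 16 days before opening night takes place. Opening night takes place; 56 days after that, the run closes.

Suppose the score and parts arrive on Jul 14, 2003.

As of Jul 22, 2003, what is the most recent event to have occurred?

The score and parts arrive: Jul 14, 2003.
The first rehearsal is held: Jul 14, 2003 + 6 days = Jul 20, 2003.
The dress rehearsal is held: Jul 20, 2003 + 10 days = Jul 30, 2003.
Opening night takes place: Jul 30, 2003 + 16 days = Aug 15, 2003.
The run closes: Aug 15, 2003 + 56 days = Oct 10, 2003.
Jul 22, 2003 falls between when the first rehearsal is held (Jul 20, 2003) and when the dress rehearsal is held (Jul 30, 2003).

The first rehearsal is held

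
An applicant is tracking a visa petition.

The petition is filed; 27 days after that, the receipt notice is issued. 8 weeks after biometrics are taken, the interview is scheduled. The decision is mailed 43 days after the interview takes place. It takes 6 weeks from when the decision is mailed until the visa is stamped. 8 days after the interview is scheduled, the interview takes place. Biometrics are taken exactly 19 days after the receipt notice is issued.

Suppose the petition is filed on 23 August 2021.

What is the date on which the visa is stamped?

6 March 2022

The petition is filed: Aug 23, 2021.
The receipt notice is issued: Aug 23, 2021 + 27 days = Sep 19, 2021.
Biometrics are taken: Sep 19, 2021 + 19 days = Oct 8, 2021.
The interview is scheduled: Oct 8, 2021 + 8 weeks = Dec 3, 2021.
The interview takes place: Dec 3, 2021 + 8 days = Dec 11, 2021.
The decision is mailed: Dec 11, 2021 + 43 days = Jan 23, 2022.
The visa is stamped: Jan 23, 2022 + 6 weeks = Mar 6, 2022.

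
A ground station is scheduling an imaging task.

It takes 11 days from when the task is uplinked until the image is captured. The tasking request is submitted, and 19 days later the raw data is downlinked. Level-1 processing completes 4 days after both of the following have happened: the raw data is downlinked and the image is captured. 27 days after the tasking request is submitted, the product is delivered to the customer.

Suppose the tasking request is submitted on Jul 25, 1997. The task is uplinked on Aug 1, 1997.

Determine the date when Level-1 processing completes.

The tasking request is submitted: Jul 25, 1997.
The raw data is downlinked: Jul 25, 1997 + 19 days = Aug 13, 1997.
The task is uplinked: Aug 1, 1997.
The image is captured: Aug 1, 1997 + 11 days = Aug 12, 1997.
Both prerequisites met — the raw data is downlinked (Aug 13, 1997), the image is captured (Aug 12, 1997); the later is Aug 13, 1997.
Level-1 processing completes: Aug 13, 1997 + 4 days = Aug 17, 1997.

Aug 17, 1997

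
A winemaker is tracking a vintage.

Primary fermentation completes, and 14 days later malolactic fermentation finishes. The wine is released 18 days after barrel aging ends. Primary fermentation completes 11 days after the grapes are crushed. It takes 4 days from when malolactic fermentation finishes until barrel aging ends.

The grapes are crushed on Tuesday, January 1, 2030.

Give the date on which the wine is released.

The grapes are crushed: Jan 1, 2030.
Primary fermentation completes: Jan 1, 2030 + 11 days = Jan 12, 2030.
Malolactic fermentation finishes: Jan 12, 2030 + 14 days = Jan 26, 2030.
Barrel aging ends: Jan 26, 2030 + 4 days = Jan 30, 2030.
The wine is released: Jan 30, 2030 + 18 days = Feb 17, 2030.

Sunday, February 17, 2030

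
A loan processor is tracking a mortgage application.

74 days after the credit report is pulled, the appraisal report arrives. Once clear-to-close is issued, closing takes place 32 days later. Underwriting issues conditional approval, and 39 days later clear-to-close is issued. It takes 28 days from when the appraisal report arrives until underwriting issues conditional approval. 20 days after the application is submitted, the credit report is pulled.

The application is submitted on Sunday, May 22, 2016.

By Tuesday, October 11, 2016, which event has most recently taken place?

Underwriting issues conditional approval

The application is submitted: May 22, 2016.
The credit report is pulled: May 22, 2016 + 20 days = Jun 11, 2016.
The appraisal report arrives: Jun 11, 2016 + 74 days = Aug 24, 2016.
Underwriting issues conditional approval: Aug 24, 2016 + 28 days = Sep 21, 2016.
Clear-to-close is issued: Sep 21, 2016 + 39 days = Oct 30, 2016.
Closing takes place: Oct 30, 2016 + 32 days = Dec 1, 2016.
Oct 11, 2016 falls between when underwriting issues conditional approval (Sep 21, 2016) and when clear-to-close is issued (Oct 30, 2016).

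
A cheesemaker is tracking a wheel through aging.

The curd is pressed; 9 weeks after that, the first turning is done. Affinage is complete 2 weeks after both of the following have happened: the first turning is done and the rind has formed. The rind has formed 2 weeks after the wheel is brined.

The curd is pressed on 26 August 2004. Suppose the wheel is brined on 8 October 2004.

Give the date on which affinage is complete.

11 November 2004

The curd is pressed: Aug 26, 2004.
The first turning is done: Aug 26, 2004 + 9 weeks = Oct 28, 2004.
The wheel is brined: Oct 8, 2004.
The rind has formed: Oct 8, 2004 + 2 weeks = Oct 22, 2004.
Both prerequisites met — the first turning is done (Oct 28, 2004), the rind has formed (Oct 22, 2004); the later is Oct 28, 2004.
Affinage is complete: Oct 28, 2004 + 2 weeks = Nov 11, 2004.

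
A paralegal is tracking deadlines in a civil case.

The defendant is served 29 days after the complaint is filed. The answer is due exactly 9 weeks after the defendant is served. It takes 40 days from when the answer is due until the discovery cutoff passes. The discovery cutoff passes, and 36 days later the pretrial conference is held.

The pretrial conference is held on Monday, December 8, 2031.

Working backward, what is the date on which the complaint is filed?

Monday, June 23, 2031

The pretrial conference is held: Dec 8, 2031.
The discovery cutoff passes: Dec 8, 2031 − 36 days = Nov 2, 2031.
The answer is due: Nov 2, 2031 − 40 days = Sep 23, 2031.
The defendant is served: Sep 23, 2031 − 9 weeks = Jul 22, 2031.
The complaint is filed: Jul 22, 2031 − 29 days = Jun 23, 2031.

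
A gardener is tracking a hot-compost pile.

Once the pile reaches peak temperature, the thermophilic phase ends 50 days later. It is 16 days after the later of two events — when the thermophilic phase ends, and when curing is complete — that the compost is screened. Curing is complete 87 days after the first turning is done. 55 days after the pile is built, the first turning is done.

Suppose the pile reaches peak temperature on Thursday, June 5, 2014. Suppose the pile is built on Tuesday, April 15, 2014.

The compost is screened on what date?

Saturday, September 20, 2014

The pile reaches peak temperature: Jun 5, 2014.
The thermophilic phase ends: Jun 5, 2014 + 50 days = Jul 25, 2014.
The pile is built: Apr 15, 2014.
The first turning is done: Apr 15, 2014 + 55 days = Jun 9, 2014.
Curing is complete: Jun 9, 2014 + 87 days = Sep 4, 2014.
Both prerequisites met — the thermophilic phase ends (Jul 25, 2014), curing is complete (Sep 4, 2014); the later is Sep 4, 2014.
The compost is screened: Sep 4, 2014 + 16 days = Sep 20, 2014.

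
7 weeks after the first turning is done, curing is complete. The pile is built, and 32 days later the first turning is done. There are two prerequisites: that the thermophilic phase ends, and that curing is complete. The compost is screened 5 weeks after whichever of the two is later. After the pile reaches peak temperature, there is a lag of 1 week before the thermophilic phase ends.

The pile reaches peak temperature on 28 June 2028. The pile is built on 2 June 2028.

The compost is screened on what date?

26 September 2028

The pile reaches peak temperature: Jun 28, 2028.
The thermophilic phase ends: Jun 28, 2028 + 1 week = Jul 5, 2028.
The pile is built: Jun 2, 2028.
The first turning is done: Jun 2, 2028 + 32 days = Jul 4, 2028.
Curing is complete: Jul 4, 2028 + 7 weeks = Aug 22, 2028.
Both prerequisites met — the thermophilic phase ends (Jul 5, 2028), curing is complete (Aug 22, 2028); the later is Aug 22, 2028.
The compost is screened: Aug 22, 2028 + 5 weeks = Sep 26, 2028.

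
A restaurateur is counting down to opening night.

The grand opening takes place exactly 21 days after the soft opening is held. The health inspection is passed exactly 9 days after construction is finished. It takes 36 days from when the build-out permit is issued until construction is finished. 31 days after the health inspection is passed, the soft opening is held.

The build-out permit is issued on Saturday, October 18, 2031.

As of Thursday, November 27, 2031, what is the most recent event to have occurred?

The build-out permit is issued: Oct 18, 2031.
Construction is finished: Oct 18, 2031 + 36 days = Nov 23, 2031.
The health inspection is passed: Nov 23, 2031 + 9 days = Dec 2, 2031.
The soft opening is held: Dec 2, 2031 + 31 days = Jan 2, 2032.
The grand opening takes place: Jan 2, 2032 + 21 days = Jan 23, 2032.
Nov 27, 2031 falls between when construction is finished (Nov 23, 2031) and when the health inspection is passed (Dec 2, 2031).

Construction is finished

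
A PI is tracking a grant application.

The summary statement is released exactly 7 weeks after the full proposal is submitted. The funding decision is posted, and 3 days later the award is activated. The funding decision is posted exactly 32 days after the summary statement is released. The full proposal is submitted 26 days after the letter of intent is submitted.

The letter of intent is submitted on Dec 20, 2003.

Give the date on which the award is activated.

Apr 8, 2004

The letter of intent is submitted: Dec 20, 2003.
The full proposal is submitted: Dec 20, 2003 + 26 days = Jan 15, 2004.
The summary statement is released: Jan 15, 2004 + 7 weeks = Mar 4, 2004.
The funding decision is posted: Mar 4, 2004 + 32 days = Apr 5, 2004.
The award is activated: Apr 5, 2004 + 3 days = Apr 8, 2004.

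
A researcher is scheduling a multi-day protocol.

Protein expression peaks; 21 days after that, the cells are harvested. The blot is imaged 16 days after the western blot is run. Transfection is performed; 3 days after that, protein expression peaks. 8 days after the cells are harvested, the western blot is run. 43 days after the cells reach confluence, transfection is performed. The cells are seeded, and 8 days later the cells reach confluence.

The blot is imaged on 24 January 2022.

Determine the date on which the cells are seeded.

17 October 2021

The blot is imaged: Jan 24, 2022.
The western blot is run: Jan 24, 2022 − 16 days = Jan 8, 2022.
The cells are harvested: Jan 8, 2022 − 8 days = Dec 31, 2021.
Protein expression peaks: Dec 31, 2021 − 21 days = Dec 10, 2021.
Transfection is performed: Dec 10, 2021 − 3 days = Dec 7, 2021.
The cells reach confluence: Dec 7, 2021 − 43 days = Oct 25, 2021.
The cells are seeded: Oct 25, 2021 − 8 days = Oct 17, 2021.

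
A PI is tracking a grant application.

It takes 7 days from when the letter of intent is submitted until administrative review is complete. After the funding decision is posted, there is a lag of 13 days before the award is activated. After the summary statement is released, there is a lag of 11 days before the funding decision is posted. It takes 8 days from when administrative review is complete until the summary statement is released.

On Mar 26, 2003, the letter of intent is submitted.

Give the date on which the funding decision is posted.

The letter of intent is submitted: Mar 26, 2003.
Administrative review is complete: Mar 26, 2003 + 7 days = Apr 2, 2003.
The summary statement is released: Apr 2, 2003 + 8 days = Apr 10, 2003.
The funding decision is posted: Apr 10, 2003 + 11 days = Apr 21, 2003.

Apr 21, 2003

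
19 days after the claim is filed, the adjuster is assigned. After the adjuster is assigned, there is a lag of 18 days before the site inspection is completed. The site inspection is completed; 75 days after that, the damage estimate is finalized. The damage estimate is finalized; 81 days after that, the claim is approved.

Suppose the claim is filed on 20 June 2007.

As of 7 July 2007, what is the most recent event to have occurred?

The claim is filed: Jun 20, 2007.
The adjuster is assigned: Jun 20, 2007 + 19 days = Jul 9, 2007.
The site inspection is completed: Jul 9, 2007 + 18 days = Jul 27, 2007.
The damage estimate is finalized: Jul 27, 2007 + 75 days = Oct 10, 2007.
The claim is approved: Oct 10, 2007 + 81 days = Dec 30, 2007.
Jul 7, 2007 falls between when the claim is filed (Jun 20, 2007) and when the adjuster is assigned (Jul 9, 2007).

The claim is filed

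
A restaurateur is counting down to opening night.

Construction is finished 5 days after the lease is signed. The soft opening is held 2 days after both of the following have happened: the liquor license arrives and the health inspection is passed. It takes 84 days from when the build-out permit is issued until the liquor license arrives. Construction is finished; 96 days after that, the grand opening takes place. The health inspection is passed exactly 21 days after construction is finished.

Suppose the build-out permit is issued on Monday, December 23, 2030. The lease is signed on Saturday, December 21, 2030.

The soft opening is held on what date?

Wednesday, March 19, 2031

The build-out permit is issued: Dec 23, 2030.
The liquor license arrives: Dec 23, 2030 + 84 days = Mar 17, 2031.
The lease is signed: Dec 21, 2030.
Construction is finished: Dec 21, 2030 + 5 days = Dec 26, 2030.
The health inspection is passed: Dec 26, 2030 + 21 days = Jan 16, 2031.
Both prerequisites met — the liquor license arrives (Mar 17, 2031), the health inspection is passed (Jan 16, 2031); the later is Mar 17, 2031.
The soft opening is held: Mar 17, 2031 + 2 days = Mar 19, 2031.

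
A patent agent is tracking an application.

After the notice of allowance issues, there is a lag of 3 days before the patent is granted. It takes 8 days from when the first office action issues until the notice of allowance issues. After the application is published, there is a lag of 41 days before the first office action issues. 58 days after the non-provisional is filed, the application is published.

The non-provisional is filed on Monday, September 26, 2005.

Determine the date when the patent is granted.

The non-provisional is filed: Sep 26, 2005.
The application is published: Sep 26, 2005 + 58 days = Nov 23, 2005.
The first office action issues: Nov 23, 2005 + 41 days = Jan 3, 2006.
The notice of allowance issues: Jan 3, 2006 + 8 days = Jan 11, 2006.
The patent is granted: Jan 11, 2006 + 3 days = Jan 14, 2006.

Saturday, January 14, 2006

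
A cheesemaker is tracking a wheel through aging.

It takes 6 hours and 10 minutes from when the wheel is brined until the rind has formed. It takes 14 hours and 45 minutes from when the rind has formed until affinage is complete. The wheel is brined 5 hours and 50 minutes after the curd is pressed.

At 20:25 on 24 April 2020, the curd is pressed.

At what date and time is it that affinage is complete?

The curd is pressed: 20:25 Apr 24, 2020.
The wheel is brined: 20:25 Apr 24, 2020 + 5h50m = 02:15 Apr 25, 2020.
The rind has formed: 02:15 Apr 25, 2020 + 6h10m = 08:25 Apr 25, 2020.
Affinage is complete: 08:25 Apr 25, 2020 + 14h45m = 23:10 Apr 25, 2020.

23:10 on 25 April 2020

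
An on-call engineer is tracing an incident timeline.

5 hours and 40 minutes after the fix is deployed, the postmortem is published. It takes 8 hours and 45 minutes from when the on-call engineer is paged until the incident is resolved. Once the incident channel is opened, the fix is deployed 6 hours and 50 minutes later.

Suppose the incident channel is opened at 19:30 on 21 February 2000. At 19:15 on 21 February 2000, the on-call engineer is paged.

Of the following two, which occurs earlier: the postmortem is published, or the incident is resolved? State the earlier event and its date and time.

The incident channel is opened: 19:30 Feb 21, 2000.
The fix is deployed: 19:30 Feb 21, 2000 + 6h50m = 02:20 Feb 22, 2000.
The postmortem is published: 02:20 Feb 22, 2000 + 5h40m = 08:00 Feb 22, 2000.
The on-call engineer is paged: 19:15 Feb 21, 2000.
The incident is resolved: 19:15 Feb 21, 2000 + 8h45m = 04:00 Feb 22, 2000.
Comparing: the postmortem is published at 08:00 Feb 22, 2000 vs the incident is resolved at 04:00 Feb 22, 2000. Earlier: the incident is resolved.

The incident is resolved — 04:00 on 22 February 2000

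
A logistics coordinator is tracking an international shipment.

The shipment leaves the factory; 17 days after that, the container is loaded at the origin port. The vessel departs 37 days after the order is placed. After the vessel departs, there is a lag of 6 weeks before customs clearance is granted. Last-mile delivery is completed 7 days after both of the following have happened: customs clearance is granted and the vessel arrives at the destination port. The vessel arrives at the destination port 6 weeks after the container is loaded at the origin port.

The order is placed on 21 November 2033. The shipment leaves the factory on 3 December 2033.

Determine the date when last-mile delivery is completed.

15 February 2034

The order is placed: Nov 21, 2033.
The vessel departs: Nov 21, 2033 + 37 days = Dec 28, 2033.
Customs clearance is granted: Dec 28, 2033 + 6 weeks = Feb 8, 2034.
The shipment leaves the factory: Dec 3, 2033.
The container is loaded at the origin port: Dec 3, 2033 + 17 days = Dec 20, 2033.
The vessel arrives at the destination port: Dec 20, 2033 + 6 weeks = Jan 31, 2034.
Both prerequisites met — customs clearance is granted (Feb 8, 2034), the vessel arrives at the destination port (Jan 31, 2034); the later is Feb 8, 2034.
Last-mile delivery is completed: Feb 8, 2034 + 7 days = Feb 15, 2034.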